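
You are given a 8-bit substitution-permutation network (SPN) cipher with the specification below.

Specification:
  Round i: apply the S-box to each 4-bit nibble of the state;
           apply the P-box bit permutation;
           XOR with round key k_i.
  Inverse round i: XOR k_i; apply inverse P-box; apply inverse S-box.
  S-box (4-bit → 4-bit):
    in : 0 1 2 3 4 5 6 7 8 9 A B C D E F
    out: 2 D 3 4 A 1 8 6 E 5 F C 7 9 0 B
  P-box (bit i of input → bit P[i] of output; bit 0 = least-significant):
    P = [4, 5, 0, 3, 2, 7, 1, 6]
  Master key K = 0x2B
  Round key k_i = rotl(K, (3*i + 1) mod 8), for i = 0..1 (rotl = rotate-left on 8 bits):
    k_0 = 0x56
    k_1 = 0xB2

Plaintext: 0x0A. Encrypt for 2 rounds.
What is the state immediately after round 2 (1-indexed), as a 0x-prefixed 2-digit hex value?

s_0 = plaintext = 0x0A
s_1 = Round(s_0, k_0) = 0xEF
s_2 = Round(s_1, k_1) = 0x8A

0x8A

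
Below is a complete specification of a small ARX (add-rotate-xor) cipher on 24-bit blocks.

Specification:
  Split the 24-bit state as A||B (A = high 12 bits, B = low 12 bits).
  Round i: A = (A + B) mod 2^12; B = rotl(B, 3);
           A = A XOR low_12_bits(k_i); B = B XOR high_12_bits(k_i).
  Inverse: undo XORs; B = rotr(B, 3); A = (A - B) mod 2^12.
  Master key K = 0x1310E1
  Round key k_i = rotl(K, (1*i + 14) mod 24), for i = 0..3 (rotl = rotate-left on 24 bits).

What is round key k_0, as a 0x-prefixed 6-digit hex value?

0x3844C4

K = 0x1310E1
k_0 = rotl(K, (1*0+14) mod 24) = rotl(K, 14) = 0x3844C4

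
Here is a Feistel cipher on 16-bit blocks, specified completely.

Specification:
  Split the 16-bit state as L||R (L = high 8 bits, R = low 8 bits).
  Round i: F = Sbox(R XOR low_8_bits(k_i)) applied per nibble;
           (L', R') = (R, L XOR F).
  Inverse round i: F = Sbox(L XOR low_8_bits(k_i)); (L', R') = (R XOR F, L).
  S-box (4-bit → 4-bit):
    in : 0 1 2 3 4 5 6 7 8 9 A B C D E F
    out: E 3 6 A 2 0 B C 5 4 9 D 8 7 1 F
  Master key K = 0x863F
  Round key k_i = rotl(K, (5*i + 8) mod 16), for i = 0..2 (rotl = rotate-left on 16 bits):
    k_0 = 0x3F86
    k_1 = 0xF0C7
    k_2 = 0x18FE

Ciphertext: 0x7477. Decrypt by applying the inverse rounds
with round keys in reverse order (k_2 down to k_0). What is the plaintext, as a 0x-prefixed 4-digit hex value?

0x3560

s_0 = ciphertext = 0x7477
s_1 = InvRound(s_0, k_2) = 0x2E74
s_2 = InvRound(s_1, k_1) = 0x602E
s_3 = InvRound(s_2, k_0) = 0x3560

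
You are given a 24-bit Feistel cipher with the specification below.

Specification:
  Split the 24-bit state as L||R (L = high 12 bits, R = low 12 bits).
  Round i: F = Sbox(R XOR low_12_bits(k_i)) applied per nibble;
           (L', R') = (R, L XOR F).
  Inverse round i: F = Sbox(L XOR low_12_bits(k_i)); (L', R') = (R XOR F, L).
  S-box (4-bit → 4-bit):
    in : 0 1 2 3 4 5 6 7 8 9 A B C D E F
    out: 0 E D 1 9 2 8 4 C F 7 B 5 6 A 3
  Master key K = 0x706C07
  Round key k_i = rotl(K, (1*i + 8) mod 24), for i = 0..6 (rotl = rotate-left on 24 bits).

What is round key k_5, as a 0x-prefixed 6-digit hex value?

0x80EE0D

K = 0x706C07
k_0 = rotl(K, (1*0+8) mod 24) = rotl(K, 8) = 0x6C0770
k_1 = rotl(K, (1*1+8) mod 24) = rotl(K, 9) = 0xD80EE0
k_2 = rotl(K, (1*2+8) mod 24) = rotl(K, 10) = 0xB01DC1
k_3 = rotl(K, (1*3+8) mod 24) = rotl(K, 11) = 0x603B83
k_4 = rotl(K, (1*4+8) mod 24) = rotl(K, 12) = 0xC07706
k_5 = rotl(K, (1*5+8) mod 24) = rotl(K, 13) = 0x80EE0D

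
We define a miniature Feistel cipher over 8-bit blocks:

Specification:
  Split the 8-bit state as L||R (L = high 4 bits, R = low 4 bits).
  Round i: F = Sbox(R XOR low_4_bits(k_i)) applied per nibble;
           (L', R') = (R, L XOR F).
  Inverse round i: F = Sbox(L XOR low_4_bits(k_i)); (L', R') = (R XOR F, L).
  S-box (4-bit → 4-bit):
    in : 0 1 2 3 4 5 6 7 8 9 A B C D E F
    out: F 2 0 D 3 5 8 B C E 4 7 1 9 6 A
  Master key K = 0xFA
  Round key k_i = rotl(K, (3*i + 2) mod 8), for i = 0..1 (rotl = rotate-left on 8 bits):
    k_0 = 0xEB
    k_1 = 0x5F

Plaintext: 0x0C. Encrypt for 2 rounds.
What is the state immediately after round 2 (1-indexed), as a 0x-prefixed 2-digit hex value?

0xBF

s_0 = plaintext = 0x0C
s_1 = Round(s_0, k_0) = 0xCB
s_2 = Round(s_1, k_1) = 0xBF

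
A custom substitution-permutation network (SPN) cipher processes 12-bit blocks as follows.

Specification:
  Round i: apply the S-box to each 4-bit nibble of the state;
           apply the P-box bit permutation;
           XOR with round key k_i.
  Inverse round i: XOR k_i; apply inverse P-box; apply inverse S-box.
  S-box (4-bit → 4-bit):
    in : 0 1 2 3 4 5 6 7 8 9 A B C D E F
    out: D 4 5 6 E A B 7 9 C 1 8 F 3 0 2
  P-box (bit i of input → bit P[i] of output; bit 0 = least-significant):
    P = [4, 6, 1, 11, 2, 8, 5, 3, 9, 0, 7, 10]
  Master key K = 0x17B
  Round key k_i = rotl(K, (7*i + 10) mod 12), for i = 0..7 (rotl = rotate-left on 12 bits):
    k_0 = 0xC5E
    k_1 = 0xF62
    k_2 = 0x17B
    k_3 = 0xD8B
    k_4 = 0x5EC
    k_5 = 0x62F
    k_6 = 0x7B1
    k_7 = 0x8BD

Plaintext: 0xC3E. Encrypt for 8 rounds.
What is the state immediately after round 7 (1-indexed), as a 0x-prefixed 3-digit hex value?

s_0 = plaintext = 0xC3E
s_1 = Round(s_0, k_0) = 0xBFF
s_2 = Round(s_1, k_1) = 0xA22
s_3 = Round(s_2, k_2) = 0x34D
s_4 = Round(s_3, k_3) = 0xC72
s_5 = Round(s_4, k_4) = 0x25B
s_6 = Round(s_5, k_5) = 0xDA7
s_7 = Round(s_6, k_6) = 0x5E6
s_8 = Round(s_7, k_7) = 0x4EC

0x5E6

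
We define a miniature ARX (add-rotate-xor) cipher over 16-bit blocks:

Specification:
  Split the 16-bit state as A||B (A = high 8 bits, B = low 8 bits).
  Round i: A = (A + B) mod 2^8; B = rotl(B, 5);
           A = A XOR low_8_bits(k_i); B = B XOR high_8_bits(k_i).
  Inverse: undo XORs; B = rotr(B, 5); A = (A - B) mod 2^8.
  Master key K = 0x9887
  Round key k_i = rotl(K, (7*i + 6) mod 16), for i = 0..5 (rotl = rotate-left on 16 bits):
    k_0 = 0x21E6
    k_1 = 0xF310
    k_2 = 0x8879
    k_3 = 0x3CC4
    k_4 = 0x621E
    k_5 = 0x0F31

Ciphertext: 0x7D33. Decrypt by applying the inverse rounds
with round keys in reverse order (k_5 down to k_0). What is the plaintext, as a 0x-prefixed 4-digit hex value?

s_0 = ciphertext = 0x7D33
s_1 = InvRound(s_0, k_5) = 0x6BE1
s_2 = InvRound(s_1, k_4) = 0x591C
s_3 = InvRound(s_2, k_3) = 0x9C01
s_4 = InvRound(s_3, k_2) = 0x994C
s_5 = InvRound(s_4, k_1) = 0x8CFD
s_6 = InvRound(s_5, k_0) = 0x84E6

0x84E6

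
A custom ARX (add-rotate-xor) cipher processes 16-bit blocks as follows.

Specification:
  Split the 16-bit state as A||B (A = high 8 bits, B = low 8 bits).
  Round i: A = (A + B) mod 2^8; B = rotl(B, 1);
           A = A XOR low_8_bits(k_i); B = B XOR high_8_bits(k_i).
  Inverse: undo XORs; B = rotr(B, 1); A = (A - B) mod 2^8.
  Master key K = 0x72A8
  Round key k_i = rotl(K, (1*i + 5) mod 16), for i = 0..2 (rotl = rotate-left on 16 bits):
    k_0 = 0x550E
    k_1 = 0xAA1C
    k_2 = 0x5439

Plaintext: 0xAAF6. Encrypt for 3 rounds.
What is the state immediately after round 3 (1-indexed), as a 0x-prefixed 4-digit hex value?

s_0 = plaintext = 0xAAF6
s_1 = Round(s_0, k_0) = 0xAEB8
s_2 = Round(s_1, k_1) = 0x7ADB
s_3 = Round(s_2, k_2) = 0x6CE3

0x6CE3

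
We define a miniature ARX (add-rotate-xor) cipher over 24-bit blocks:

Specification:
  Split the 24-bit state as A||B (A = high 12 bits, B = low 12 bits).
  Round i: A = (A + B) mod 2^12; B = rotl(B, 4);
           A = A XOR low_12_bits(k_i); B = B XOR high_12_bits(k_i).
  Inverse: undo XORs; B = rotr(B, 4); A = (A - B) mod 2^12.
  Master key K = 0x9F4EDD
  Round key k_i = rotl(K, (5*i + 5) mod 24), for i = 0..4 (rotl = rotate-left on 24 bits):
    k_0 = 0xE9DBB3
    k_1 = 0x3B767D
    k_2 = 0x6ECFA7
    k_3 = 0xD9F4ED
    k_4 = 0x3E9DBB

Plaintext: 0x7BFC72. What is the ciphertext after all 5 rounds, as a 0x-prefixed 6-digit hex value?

s_0 = plaintext = 0x7BFC72
s_1 = Round(s_0, k_0) = 0xF829B1
s_2 = Round(s_1, k_1) = 0xF4E8AE
s_3 = Round(s_2, k_2) = 0x85BC04
s_4 = Round(s_3, k_3) = 0x0B2DD3
s_5 = Round(s_4, k_4) = 0x33EED4

0x33EED4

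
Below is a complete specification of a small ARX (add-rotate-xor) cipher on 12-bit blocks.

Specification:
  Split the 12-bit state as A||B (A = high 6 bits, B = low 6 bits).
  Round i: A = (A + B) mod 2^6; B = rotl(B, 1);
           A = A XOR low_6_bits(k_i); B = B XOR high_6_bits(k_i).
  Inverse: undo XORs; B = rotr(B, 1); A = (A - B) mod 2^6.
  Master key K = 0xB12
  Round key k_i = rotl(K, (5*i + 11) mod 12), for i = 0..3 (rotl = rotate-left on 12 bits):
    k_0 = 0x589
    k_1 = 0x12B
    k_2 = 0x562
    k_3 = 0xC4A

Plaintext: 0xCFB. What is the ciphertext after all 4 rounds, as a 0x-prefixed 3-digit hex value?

0xA47

s_0 = plaintext = 0xCFB
s_1 = Round(s_0, k_0) = 0x9E1
s_2 = Round(s_1, k_1) = 0x8C7
s_3 = Round(s_2, k_2) = 0x21B
s_4 = Round(s_3, k_3) = 0xA47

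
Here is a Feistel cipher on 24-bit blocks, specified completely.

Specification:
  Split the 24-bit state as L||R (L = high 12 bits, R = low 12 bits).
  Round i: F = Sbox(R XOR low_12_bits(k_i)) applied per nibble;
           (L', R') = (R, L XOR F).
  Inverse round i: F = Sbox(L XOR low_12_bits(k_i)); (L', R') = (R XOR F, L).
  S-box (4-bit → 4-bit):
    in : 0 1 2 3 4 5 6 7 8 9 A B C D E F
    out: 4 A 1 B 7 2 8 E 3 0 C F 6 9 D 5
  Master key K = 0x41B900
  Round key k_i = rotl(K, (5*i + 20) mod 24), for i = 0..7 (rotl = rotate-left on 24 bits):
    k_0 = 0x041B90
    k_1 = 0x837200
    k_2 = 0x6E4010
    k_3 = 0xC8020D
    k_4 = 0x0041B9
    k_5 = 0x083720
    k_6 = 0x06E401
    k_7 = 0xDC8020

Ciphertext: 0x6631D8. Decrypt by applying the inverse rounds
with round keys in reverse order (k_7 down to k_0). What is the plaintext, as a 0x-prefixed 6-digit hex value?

0xFC2244

s_0 = ciphertext = 0x6631D8
s_1 = InvRound(s_0, k_7) = 0x9A3663
s_2 = InvRound(s_1, k_6) = 0xFA29A3
s_3 = InvRound(s_2, k_5) = 0xA92FA2
s_4 = InvRound(s_3, k_4) = 0x0BDA92
s_5 = InvRound(s_4, k_3) = 0xB660BD
s_6 = InvRound(s_5, k_2) = 0xF55B66
s_7 = InvRound(s_6, k_1) = 0x244F55
s_8 = InvRound(s_7, k_0) = 0xFC2244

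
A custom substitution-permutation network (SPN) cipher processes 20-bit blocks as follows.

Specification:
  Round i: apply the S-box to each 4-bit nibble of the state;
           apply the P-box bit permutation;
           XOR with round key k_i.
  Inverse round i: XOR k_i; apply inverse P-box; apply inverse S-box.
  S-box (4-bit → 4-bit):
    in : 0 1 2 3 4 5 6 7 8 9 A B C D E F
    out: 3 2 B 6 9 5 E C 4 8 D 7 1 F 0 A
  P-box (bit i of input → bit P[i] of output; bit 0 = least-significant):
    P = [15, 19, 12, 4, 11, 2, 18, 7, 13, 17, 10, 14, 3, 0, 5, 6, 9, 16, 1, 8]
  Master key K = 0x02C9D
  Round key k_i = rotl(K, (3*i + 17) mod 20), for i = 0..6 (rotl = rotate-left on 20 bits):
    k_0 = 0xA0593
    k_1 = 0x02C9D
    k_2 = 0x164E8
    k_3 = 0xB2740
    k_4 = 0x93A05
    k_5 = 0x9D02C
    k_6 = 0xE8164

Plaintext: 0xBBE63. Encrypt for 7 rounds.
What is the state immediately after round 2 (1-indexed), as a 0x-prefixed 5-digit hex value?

0x4E99A

s_0 = plaintext = 0xBBE63
s_1 = Round(s_0, k_0) = 0x7173C
s_2 = Round(s_1, k_1) = 0x4E99A
s_3 = Round(s_2, k_2) = 0x1B778
s_4 = Round(s_3, k_3) = 0xE73E9
s_5 = Round(s_4, k_4) = 0xB3E75
s_6 = Round(s_5, k_5) = 0xC428F
s_7 = Round(s_6, k_6) = 0x0E33C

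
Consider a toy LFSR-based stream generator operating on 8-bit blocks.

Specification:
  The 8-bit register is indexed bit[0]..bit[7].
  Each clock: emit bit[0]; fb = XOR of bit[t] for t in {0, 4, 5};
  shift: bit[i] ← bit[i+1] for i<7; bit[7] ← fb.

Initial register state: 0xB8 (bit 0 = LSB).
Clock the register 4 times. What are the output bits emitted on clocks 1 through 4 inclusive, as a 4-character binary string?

0001

reg_0 = 0xB8
clock 1: out=0, reg = 0x5C
clock 2: out=0, reg = 0xAE
clock 3: out=0, reg = 0xD7
clock 4: out=1, reg = 0x6B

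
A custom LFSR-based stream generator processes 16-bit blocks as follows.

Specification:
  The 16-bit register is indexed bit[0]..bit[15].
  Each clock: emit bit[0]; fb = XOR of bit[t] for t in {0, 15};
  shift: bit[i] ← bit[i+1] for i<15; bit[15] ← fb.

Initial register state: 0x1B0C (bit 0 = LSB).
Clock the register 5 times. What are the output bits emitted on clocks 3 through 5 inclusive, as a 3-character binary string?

reg_0 = 0x1B0C
clock 1: out=0, reg = 0x0D86
clock 2: out=0, reg = 0x06C3
clock 3: out=1, reg = 0x8361
clock 4: out=1, reg = 0x41B0
clock 5: out=0, reg = 0x20D8

110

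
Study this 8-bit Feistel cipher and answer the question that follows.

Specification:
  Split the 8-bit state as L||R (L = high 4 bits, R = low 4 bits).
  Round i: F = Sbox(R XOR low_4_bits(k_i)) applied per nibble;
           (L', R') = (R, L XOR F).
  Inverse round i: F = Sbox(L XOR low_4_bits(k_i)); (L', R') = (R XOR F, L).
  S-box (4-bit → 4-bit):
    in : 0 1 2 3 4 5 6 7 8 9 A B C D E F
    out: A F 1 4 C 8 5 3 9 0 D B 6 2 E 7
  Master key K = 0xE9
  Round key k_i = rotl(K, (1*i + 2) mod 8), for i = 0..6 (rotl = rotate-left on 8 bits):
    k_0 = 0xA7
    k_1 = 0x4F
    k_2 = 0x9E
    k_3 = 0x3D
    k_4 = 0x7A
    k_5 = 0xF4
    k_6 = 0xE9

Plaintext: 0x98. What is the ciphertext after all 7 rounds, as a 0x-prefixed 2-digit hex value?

0xED

s_0 = plaintext = 0x98
s_1 = Round(s_0, k_0) = 0x8E
s_2 = Round(s_1, k_1) = 0xE7
s_3 = Round(s_2, k_2) = 0x7E
s_4 = Round(s_3, k_3) = 0xE3
s_5 = Round(s_4, k_4) = 0x3E
s_6 = Round(s_5, k_5) = 0xEE
s_7 = Round(s_6, k_6) = 0xED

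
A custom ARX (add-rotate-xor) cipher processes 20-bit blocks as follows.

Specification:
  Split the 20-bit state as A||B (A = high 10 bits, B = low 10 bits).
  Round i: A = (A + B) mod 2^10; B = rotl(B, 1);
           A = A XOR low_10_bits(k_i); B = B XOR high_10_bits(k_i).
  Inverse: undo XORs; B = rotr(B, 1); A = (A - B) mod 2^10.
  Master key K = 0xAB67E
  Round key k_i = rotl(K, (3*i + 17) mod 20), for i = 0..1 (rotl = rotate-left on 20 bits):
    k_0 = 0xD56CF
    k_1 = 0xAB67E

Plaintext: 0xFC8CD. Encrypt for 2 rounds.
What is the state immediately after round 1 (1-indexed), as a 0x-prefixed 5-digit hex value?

s_0 = plaintext = 0xFC8CD
s_1 = Round(s_0, k_0) = 0x9C2CF
s_2 = Round(s_1, k_1) = 0xD0732

0x9C2CF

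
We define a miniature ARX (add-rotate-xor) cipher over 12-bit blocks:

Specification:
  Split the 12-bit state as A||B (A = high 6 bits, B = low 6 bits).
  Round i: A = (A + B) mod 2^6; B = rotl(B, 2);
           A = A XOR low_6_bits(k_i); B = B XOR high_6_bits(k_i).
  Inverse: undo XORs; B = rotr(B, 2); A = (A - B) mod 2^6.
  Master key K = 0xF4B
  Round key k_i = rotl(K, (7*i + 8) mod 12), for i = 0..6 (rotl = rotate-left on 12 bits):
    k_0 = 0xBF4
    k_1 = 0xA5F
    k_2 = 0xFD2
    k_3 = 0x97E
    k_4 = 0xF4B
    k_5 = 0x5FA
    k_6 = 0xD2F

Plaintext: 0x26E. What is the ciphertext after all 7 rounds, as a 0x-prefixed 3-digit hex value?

s_0 = plaintext = 0x26E
s_1 = Round(s_0, k_0) = 0x0D5
s_2 = Round(s_1, k_1) = 0x1FC
s_3 = Round(s_2, k_2) = 0x44C
s_4 = Round(s_3, k_3) = 0x8D5
s_5 = Round(s_4, k_4) = 0xCE8
s_6 = Round(s_5, k_5) = 0x875
s_7 = Round(s_6, k_6) = 0xE63

0xE63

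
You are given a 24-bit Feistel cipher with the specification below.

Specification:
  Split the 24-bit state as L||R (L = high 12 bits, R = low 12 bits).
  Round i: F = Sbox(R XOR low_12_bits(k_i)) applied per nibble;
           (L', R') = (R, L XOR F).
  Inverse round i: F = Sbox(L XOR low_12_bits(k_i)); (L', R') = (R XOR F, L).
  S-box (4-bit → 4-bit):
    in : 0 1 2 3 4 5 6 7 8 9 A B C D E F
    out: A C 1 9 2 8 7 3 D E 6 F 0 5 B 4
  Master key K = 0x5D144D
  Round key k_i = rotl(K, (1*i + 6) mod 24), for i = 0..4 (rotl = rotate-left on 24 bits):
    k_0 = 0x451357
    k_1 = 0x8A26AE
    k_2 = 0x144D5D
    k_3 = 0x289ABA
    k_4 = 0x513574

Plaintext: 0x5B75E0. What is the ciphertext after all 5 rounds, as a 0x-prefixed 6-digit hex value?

0xCDAA80

s_0 = plaintext = 0x5B75E0
s_1 = Round(s_0, k_0) = 0x5E0244
s_2 = Round(s_1, k_1) = 0x244756
s_3 = Round(s_2, k_2) = 0x7564EB
s_4 = Round(s_3, k_3) = 0x4EBCDA
s_5 = Round(s_4, k_4) = 0xCDAA80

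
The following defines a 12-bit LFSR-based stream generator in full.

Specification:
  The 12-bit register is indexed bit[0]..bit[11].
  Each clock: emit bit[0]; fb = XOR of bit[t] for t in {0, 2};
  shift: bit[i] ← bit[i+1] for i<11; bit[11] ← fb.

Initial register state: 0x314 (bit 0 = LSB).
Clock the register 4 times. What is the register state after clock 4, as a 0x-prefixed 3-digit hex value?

0x131

reg_0 = 0x314
clock 1: out=0, reg = 0x98A
clock 2: out=0, reg = 0x4C5
clock 3: out=1, reg = 0x262
clock 4: out=0, reg = 0x131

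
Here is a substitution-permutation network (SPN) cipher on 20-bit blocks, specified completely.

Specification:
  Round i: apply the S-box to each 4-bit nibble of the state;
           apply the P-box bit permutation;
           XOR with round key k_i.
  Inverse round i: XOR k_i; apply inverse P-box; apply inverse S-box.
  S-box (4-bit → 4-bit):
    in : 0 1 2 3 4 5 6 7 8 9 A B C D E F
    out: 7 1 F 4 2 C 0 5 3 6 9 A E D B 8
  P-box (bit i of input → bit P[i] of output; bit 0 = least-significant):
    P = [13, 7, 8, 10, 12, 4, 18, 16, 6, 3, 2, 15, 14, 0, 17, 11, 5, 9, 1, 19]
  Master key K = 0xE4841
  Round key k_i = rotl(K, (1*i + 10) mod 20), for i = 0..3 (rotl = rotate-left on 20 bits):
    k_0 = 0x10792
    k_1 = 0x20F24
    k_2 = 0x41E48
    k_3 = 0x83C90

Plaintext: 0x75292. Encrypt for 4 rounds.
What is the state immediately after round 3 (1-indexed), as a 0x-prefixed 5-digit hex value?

s_0 = plaintext = 0x75292
s_1 = Round(s_0, k_0) = 0x7AA6C
s_2 = Round(s_1, k_1) = 0x2C2C6
s_3 = Round(s_2, k_2) = 0xB9437
s_4 = Round(s_3, k_3) = 0x61F99

0xB9437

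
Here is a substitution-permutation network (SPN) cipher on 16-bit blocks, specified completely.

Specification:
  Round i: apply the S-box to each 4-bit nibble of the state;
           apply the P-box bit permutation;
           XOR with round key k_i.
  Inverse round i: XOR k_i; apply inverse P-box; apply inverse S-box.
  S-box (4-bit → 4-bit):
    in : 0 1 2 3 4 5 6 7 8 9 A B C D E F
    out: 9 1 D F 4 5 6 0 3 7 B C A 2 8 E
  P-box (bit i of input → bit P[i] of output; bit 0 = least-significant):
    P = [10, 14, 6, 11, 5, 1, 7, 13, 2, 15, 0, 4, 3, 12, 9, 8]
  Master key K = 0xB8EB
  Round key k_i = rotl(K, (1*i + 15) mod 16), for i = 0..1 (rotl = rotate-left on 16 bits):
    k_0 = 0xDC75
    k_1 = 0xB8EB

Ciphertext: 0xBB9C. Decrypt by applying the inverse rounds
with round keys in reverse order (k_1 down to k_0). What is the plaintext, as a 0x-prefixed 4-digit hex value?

0x4B23

s_0 = ciphertext = 0xBB9C
s_1 = InvRound(s_0, k_1) = 0xB284
s_2 = InvRound(s_1, k_0) = 0x4B23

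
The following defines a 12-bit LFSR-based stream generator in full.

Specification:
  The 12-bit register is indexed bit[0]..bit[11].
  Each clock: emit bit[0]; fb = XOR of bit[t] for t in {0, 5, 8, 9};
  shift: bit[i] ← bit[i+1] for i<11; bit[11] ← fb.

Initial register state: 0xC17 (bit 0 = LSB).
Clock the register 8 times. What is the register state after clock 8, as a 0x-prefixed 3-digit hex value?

reg_0 = 0xC17
clock 1: out=1, reg = 0xE0B
clock 2: out=1, reg = 0x705
clock 3: out=1, reg = 0xB82
clock 4: out=0, reg = 0x5C1
clock 5: out=1, reg = 0x2E0
clock 6: out=0, reg = 0x170
clock 7: out=0, reg = 0x0B8
clock 8: out=0, reg = 0x85C

0x85C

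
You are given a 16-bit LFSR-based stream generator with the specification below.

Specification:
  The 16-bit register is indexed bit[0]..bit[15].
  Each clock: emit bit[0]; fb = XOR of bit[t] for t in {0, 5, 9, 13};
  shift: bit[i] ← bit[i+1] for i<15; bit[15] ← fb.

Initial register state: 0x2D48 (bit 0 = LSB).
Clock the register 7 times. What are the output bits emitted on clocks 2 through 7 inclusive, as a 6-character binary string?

reg_0 = 0x2D48
clock 1: out=0, reg = 0x96A4
clock 2: out=0, reg = 0x4B52
clock 3: out=0, reg = 0xA5A9
clock 4: out=1, reg = 0xD2D4
clock 5: out=0, reg = 0xE96A
clock 6: out=0, reg = 0x74B5
clock 7: out=1, reg = 0xBA5A

001001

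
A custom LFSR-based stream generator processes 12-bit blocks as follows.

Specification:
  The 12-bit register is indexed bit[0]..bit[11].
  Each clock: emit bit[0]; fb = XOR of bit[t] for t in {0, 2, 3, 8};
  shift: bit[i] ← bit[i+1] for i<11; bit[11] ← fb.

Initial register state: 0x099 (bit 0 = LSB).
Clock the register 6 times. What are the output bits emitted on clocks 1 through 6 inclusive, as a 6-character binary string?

100110

reg_0 = 0x099
clock 1: out=1, reg = 0x04C
clock 2: out=0, reg = 0x026
clock 3: out=0, reg = 0x813
clock 4: out=1, reg = 0xC09
clock 5: out=1, reg = 0x604
clock 6: out=0, reg = 0xB02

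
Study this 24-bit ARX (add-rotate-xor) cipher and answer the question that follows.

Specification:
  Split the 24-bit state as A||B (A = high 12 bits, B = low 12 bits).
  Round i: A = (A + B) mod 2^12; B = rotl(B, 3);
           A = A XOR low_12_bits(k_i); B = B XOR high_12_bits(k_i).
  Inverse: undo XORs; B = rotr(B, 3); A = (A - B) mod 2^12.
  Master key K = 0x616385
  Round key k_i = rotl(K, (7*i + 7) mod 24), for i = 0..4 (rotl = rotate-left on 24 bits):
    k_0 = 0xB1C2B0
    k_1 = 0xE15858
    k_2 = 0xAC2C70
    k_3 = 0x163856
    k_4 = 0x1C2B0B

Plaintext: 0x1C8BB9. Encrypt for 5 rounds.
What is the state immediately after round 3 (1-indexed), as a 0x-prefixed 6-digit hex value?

0xA88E36

s_0 = plaintext = 0x1C8BB9
s_1 = Round(s_0, k_0) = 0xF316D1
s_2 = Round(s_1, k_1) = 0xE5A89E
s_3 = Round(s_2, k_2) = 0xA88E36
s_4 = Round(s_3, k_3) = 0x0E80D4
s_5 = Round(s_4, k_4) = 0xAB7762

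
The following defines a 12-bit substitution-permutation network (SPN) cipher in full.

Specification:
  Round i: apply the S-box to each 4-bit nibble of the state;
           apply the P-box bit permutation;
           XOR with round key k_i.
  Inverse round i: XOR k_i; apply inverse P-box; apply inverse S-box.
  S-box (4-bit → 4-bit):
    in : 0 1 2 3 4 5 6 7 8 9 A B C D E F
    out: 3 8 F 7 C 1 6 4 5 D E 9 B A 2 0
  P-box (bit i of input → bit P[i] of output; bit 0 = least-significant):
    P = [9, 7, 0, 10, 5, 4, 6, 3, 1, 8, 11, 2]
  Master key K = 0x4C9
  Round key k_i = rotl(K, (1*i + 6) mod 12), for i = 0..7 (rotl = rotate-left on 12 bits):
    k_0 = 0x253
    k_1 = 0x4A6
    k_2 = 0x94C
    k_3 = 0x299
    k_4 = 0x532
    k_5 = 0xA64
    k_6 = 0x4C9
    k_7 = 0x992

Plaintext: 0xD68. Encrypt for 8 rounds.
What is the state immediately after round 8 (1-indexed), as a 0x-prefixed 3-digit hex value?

0x770

s_0 = plaintext = 0xD68
s_1 = Round(s_0, k_0) = 0x106
s_2 = Round(s_1, k_1) = 0x413
s_3 = Round(s_2, k_2) = 0x3C1
s_4 = Round(s_3, k_3) = 0xFA3
s_5 = Round(s_4, k_4) = 0x7EB
s_6 = Round(s_5, k_5) = 0x474
s_7 = Round(s_6, k_6) = 0x88C
s_8 = Round(s_7, k_7) = 0x770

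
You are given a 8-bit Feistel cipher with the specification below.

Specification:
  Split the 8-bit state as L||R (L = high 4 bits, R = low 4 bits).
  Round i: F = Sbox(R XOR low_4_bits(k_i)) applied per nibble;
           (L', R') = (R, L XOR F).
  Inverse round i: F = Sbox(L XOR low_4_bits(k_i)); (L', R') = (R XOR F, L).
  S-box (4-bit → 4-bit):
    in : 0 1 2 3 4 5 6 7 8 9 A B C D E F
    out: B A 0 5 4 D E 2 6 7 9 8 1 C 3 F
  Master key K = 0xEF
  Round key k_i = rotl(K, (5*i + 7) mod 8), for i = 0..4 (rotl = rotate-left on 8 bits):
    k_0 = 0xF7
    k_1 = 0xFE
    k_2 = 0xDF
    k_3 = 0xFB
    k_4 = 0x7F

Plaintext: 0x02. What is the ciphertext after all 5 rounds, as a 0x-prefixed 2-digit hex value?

s_0 = plaintext = 0x02
s_1 = Round(s_0, k_0) = 0x2D
s_2 = Round(s_1, k_1) = 0xD7
s_3 = Round(s_2, k_2) = 0x7B
s_4 = Round(s_3, k_3) = 0xBC
s_5 = Round(s_4, k_4) = 0xCE

0xCE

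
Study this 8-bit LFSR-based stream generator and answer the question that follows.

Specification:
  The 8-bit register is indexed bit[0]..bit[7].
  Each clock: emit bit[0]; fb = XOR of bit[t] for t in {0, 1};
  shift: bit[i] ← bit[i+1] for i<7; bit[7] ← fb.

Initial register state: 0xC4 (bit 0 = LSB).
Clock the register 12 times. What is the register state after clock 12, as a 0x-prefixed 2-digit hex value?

0x5A

reg_0 = 0xC4
clock 1: out=0, reg = 0x62
clock 2: out=0, reg = 0xB1
clock 3: out=1, reg = 0xD8
clock 4: out=0, reg = 0x6C
clock 5: out=0, reg = 0x36
clock 6: out=0, reg = 0x9B
clock 7: out=1, reg = 0x4D
clock 8: out=1, reg = 0xA6
clock 9: out=0, reg = 0xD3
clock 10: out=1, reg = 0x69
clock 11: out=1, reg = 0xB4
clock 12: out=0, reg = 0x5A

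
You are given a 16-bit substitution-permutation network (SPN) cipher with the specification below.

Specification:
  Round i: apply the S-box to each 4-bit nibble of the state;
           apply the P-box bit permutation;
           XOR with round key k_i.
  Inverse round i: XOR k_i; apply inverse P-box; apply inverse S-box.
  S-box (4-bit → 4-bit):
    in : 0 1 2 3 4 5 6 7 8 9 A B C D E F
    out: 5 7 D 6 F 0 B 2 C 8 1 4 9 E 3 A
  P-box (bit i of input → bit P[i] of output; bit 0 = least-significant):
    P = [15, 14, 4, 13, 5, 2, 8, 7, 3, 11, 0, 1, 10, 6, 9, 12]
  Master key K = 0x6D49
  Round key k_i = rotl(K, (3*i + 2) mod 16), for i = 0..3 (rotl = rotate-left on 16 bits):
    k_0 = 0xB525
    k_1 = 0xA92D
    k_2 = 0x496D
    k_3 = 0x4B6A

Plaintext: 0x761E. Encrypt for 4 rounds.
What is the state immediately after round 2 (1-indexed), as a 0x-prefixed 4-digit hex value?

s_0 = plaintext = 0x761E
s_1 = Round(s_0, k_0) = 0x7C4B
s_2 = Round(s_1, k_1) = 0xA8D3
s_3 = Round(s_2, k_2) = 0x0CFA
s_4 = Round(s_3, k_3) = 0xCDE4

0xA8D3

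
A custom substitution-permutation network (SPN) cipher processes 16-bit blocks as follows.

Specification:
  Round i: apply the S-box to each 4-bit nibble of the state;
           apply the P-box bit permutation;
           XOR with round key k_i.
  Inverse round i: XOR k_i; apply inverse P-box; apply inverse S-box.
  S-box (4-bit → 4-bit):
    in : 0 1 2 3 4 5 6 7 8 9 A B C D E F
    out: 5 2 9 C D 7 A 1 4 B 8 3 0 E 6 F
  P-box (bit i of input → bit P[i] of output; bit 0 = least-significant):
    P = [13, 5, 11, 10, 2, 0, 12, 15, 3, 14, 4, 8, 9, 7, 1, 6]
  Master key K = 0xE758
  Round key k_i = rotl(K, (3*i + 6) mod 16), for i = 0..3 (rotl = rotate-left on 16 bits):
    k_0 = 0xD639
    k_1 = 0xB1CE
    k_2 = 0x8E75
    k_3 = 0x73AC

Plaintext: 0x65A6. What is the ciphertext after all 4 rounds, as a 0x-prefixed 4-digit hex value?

0x71BE

s_0 = plaintext = 0x65A6
s_1 = Round(s_0, k_0) = 0x12C1
s_2 = Round(s_1, k_1) = 0xB066
s_3 = Round(s_2, k_2) = 0x08CC
s_4 = Round(s_3, k_3) = 0x71BE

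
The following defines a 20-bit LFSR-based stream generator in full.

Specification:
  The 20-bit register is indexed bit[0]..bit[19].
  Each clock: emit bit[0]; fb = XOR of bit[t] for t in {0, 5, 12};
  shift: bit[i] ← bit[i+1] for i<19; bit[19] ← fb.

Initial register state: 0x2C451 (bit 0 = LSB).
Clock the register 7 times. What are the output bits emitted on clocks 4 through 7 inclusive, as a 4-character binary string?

0101

reg_0 = 0x2C451
clock 1: out=1, reg = 0x96228
clock 2: out=0, reg = 0xCB114
clock 3: out=0, reg = 0xE588A
clock 4: out=0, reg = 0xF2C45
clock 5: out=1, reg = 0xF9622
clock 6: out=0, reg = 0x7CB11
clock 7: out=1, reg = 0xBE588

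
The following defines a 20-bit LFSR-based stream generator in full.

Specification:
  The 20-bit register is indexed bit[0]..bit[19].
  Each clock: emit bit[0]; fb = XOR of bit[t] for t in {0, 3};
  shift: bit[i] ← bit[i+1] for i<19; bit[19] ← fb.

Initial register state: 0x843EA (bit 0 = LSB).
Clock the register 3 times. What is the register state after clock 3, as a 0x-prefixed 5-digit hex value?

reg_0 = 0x843EA
clock 1: out=0, reg = 0xC21F5
clock 2: out=1, reg = 0xE10FA
clock 3: out=0, reg = 0xF087D

0xF087D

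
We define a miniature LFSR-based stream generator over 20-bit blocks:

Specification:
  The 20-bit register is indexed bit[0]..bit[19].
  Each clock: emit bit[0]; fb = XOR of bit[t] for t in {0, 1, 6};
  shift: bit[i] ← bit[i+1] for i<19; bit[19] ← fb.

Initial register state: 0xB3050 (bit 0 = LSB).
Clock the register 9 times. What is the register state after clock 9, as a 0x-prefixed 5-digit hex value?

reg_0 = 0xB3050
clock 1: out=0, reg = 0xD9828
clock 2: out=0, reg = 0x6CC14
clock 3: out=0, reg = 0x3660A
clock 4: out=0, reg = 0x9B305
clock 5: out=1, reg = 0xCD982
clock 6: out=0, reg = 0xE6CC1
clock 7: out=1, reg = 0x73660
clock 8: out=0, reg = 0xB9B30
clock 9: out=0, reg = 0x5CD98

0x5CD98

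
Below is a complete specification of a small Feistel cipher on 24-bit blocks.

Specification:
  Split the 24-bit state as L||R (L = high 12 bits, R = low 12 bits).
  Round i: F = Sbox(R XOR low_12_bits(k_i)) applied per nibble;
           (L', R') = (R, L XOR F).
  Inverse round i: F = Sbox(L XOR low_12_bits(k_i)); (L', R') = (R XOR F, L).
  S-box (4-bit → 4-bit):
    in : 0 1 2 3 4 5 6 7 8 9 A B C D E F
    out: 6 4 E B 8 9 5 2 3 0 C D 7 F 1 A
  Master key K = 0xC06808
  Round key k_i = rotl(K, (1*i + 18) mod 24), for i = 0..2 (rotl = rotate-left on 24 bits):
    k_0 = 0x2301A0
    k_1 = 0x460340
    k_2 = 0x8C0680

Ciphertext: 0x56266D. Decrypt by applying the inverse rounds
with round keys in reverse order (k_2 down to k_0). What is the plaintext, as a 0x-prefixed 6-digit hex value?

0x4534D9

s_0 = ciphertext = 0x56266D
s_1 = InvRound(s_0, k_2) = 0xD73562
s_2 = InvRound(s_1, k_1) = 0x4D9D73
s_3 = InvRound(s_2, k_0) = 0x4534D9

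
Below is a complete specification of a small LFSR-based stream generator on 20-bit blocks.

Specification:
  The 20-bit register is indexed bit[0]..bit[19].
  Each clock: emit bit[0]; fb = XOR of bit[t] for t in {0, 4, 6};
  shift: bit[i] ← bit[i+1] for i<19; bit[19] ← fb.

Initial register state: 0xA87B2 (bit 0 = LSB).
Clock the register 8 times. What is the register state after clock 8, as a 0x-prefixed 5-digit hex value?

reg_0 = 0xA87B2
clock 1: out=0, reg = 0xD43D9
clock 2: out=1, reg = 0xEA1EC
clock 3: out=0, reg = 0xF50F6
clock 4: out=0, reg = 0x7A87B
clock 5: out=1, reg = 0xBD43D
clock 6: out=1, reg = 0x5EA1E
clock 7: out=0, reg = 0xAF50F
clock 8: out=1, reg = 0xD7A87

0xD7A87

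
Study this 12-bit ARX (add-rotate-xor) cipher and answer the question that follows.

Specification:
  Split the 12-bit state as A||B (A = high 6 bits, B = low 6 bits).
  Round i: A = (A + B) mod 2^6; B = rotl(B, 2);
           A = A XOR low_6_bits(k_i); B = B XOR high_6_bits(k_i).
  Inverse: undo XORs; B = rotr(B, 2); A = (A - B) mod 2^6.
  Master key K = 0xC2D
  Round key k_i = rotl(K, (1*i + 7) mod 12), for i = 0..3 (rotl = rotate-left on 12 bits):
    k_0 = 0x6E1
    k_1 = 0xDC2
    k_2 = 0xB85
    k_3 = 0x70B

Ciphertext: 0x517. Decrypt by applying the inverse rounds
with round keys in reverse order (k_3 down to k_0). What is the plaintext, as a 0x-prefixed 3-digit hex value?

s_0 = ciphertext = 0x517
s_1 = InvRound(s_0, k_3) = 0xB72
s_2 = InvRound(s_1, k_2) = 0x847
s_3 = InvRound(s_2, k_1) = 0x5CC
s_4 = InvRound(s_3, k_0) = 0x075

0x075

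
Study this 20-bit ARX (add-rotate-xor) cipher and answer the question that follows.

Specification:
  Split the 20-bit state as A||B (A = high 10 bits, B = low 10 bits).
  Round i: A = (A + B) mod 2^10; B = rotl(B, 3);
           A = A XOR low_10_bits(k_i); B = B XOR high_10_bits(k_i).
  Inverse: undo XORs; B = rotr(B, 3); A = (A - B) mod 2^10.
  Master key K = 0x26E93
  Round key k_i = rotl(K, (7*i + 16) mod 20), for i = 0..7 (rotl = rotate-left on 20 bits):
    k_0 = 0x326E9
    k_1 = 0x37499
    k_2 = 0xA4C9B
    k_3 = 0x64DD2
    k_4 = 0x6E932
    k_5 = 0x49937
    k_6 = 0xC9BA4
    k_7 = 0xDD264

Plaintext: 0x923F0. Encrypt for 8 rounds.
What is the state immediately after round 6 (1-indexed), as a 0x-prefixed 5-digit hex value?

s_0 = plaintext = 0x923F0
s_1 = Round(s_0, k_0) = 0x3474E
s_2 = Round(s_1, k_1) = 0x21AAB
s_3 = Round(s_2, k_2) = 0xEABCE
s_4 = Round(s_3, k_3) = 0xAABE4
s_5 = Round(s_4, k_4) = 0xEF29D
s_6 = Round(s_5, k_5) = 0xDB9CB
s_7 = Round(s_6, k_6) = 0xA757D
s_8 = Round(s_7, k_7) = 0x9F89E

0xDB9CB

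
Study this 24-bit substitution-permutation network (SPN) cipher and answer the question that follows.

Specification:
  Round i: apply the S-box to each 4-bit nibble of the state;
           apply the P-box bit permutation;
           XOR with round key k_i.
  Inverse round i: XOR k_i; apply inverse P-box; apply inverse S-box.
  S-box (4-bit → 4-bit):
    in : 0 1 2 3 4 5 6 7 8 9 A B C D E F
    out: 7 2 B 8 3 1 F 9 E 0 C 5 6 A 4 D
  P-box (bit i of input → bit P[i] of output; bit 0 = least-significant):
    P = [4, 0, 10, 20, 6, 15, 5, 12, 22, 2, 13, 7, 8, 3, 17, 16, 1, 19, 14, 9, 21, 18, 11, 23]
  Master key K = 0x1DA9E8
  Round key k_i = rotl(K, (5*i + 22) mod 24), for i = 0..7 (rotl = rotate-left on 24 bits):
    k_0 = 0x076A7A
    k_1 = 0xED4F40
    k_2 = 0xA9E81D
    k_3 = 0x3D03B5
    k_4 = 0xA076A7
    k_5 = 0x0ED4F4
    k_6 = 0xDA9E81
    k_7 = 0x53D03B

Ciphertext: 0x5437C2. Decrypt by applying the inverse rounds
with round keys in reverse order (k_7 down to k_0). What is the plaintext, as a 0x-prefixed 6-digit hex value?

0x159BFD

s_0 = ciphertext = 0x5437C2
s_1 = InvRound(s_0, k_7) = 0x1A6A00
s_2 = InvRound(s_1, k_6) = 0x3E9FDC
s_3 = InvRound(s_2, k_5) = 0xBA49E3
s_4 = InvRound(s_3, k_4) = 0xEDBC7A
s_5 = InvRound(s_4, k_3) = 0xA74628
s_6 = InvRound(s_5, k_2) = 0xCDECC0
s_7 = InvRound(s_6, k_1) = 0x535A19
s_8 = InvRound(s_7, k_0) = 0x159BFD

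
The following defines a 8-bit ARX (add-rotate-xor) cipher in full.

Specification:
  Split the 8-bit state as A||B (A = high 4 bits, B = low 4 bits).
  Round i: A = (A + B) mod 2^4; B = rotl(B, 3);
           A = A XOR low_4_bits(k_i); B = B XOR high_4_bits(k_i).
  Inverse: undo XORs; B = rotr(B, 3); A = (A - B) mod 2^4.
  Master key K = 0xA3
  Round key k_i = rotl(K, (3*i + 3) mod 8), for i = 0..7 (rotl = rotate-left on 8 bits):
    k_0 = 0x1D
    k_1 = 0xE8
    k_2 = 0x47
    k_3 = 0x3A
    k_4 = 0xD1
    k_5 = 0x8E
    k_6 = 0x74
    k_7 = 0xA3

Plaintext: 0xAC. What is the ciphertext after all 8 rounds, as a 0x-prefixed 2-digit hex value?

0xEC

s_0 = plaintext = 0xAC
s_1 = Round(s_0, k_0) = 0xB7
s_2 = Round(s_1, k_1) = 0xA5
s_3 = Round(s_2, k_2) = 0x8E
s_4 = Round(s_3, k_3) = 0xC4
s_5 = Round(s_4, k_4) = 0x1F
s_6 = Round(s_5, k_5) = 0xE7
s_7 = Round(s_6, k_6) = 0x1C
s_8 = Round(s_7, k_7) = 0xEC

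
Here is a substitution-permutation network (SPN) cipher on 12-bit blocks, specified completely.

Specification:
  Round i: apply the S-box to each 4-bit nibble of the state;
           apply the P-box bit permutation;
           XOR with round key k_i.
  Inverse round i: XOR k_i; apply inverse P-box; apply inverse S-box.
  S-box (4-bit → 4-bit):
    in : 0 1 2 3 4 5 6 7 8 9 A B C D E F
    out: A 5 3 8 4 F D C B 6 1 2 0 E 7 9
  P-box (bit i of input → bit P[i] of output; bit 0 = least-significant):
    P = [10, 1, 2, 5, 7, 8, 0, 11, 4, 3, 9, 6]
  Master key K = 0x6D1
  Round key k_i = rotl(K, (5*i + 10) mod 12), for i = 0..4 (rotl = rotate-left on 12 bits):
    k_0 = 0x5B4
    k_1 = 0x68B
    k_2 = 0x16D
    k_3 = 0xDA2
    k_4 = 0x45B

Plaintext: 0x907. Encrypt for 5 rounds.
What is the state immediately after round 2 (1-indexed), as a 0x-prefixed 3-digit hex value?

s_0 = plaintext = 0x907
s_1 = Round(s_0, k_0) = 0xE98
s_2 = Round(s_1, k_1) = 0x1B0
s_3 = Round(s_2, k_2) = 0x25F
s_4 = Round(s_3, k_3) = 0x01B
s_5 = Round(s_4, k_4) = 0x490

0x1B0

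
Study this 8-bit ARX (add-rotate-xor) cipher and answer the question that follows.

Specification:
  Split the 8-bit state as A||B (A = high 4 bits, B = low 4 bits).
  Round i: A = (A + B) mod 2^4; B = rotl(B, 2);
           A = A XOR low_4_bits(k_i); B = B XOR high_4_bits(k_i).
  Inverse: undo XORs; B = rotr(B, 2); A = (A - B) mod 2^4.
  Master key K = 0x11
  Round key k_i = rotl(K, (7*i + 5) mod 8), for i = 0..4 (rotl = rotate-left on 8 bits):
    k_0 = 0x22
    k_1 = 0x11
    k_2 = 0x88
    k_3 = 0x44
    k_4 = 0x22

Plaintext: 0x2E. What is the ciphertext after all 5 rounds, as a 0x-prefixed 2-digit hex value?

s_0 = plaintext = 0x2E
s_1 = Round(s_0, k_0) = 0x29
s_2 = Round(s_1, k_1) = 0xA7
s_3 = Round(s_2, k_2) = 0x95
s_4 = Round(s_3, k_3) = 0xA1
s_5 = Round(s_4, k_4) = 0x96

0x96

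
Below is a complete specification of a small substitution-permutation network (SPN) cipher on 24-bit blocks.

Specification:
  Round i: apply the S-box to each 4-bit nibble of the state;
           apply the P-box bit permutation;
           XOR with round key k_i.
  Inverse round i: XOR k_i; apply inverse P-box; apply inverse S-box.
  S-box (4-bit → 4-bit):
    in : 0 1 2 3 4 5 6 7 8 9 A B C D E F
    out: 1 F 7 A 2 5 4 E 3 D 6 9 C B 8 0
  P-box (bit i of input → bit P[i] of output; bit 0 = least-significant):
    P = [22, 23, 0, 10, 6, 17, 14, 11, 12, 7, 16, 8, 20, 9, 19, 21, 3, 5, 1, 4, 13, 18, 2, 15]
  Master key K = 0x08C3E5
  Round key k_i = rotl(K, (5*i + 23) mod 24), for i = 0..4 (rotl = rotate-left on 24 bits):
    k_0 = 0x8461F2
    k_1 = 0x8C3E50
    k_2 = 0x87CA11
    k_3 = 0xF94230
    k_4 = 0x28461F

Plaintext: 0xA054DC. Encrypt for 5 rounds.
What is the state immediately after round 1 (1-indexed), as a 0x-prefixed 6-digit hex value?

0x9A6D3F

s_0 = plaintext = 0xA054DC
s_1 = Round(s_0, k_0) = 0x9A6D3F
s_2 = Round(s_1, k_1) = 0x8687F6
s_3 = Round(s_2, k_2) = 0x92E992
s_4 = Round(s_3, k_3) = 0x18BB5F
s_5 = Round(s_4, k_4) = 0x1CB773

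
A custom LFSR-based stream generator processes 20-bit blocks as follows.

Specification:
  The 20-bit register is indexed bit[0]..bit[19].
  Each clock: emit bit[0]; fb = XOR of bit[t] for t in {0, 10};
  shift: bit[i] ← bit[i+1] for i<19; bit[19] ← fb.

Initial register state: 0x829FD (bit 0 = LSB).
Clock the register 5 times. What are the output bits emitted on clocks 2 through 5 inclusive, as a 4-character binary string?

0111

reg_0 = 0x829FD
clock 1: out=1, reg = 0xC14FE
clock 2: out=0, reg = 0xE0A7F
clock 3: out=1, reg = 0xF053F
clock 4: out=1, reg = 0x7829F
clock 5: out=1, reg = 0xBC14F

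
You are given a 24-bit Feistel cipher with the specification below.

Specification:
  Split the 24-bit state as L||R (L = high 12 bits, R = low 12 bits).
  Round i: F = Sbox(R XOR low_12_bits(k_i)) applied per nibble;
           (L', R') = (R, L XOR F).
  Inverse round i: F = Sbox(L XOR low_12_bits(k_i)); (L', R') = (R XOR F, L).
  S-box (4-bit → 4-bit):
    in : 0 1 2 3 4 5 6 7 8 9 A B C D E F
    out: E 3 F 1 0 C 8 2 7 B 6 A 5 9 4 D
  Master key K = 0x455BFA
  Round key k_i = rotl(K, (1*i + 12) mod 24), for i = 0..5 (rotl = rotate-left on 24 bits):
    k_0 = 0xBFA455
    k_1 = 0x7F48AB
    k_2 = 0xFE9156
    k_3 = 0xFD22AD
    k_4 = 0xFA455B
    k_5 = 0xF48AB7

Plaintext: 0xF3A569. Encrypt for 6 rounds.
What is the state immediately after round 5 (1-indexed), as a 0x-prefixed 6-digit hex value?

s_0 = plaintext = 0xF3A569
s_1 = Round(s_0, k_0) = 0x569C2F
s_2 = Round(s_1, k_1) = 0xC2F519
s_3 = Round(s_2, k_2) = 0x519C22
s_4 = Round(s_3, k_3) = 0xC22164
s_5 = Round(s_4, k_4) = 0x164C3F
s_6 = Round(s_5, k_5) = 0xC3F913

0x164C3F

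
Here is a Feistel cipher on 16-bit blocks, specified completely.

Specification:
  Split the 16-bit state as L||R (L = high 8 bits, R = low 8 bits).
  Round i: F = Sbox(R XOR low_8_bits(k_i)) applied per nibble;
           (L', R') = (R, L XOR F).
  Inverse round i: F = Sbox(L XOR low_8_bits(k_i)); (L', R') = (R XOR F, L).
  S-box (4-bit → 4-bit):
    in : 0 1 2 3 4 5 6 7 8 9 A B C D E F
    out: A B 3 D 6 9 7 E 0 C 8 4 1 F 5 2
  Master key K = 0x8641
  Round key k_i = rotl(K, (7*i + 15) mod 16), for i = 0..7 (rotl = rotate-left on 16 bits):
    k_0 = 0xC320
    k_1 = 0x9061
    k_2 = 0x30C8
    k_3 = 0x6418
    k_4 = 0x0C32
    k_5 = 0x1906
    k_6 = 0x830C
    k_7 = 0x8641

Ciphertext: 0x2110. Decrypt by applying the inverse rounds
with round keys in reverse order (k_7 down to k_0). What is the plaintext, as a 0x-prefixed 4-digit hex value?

s_0 = ciphertext = 0x2110
s_1 = InvRound(s_0, k_7) = 0x6A21
s_2 = InvRound(s_1, k_6) = 0x566A
s_3 = InvRound(s_2, k_5) = 0xF056
s_4 = InvRound(s_3, k_4) = 0x45F0
s_5 = InvRound(s_4, k_3) = 0x6F45
s_6 = InvRound(s_5, k_2) = 0xCB6F
s_7 = InvRound(s_6, k_1) = 0xE7CB
s_8 = InvRound(s_7, k_0) = 0xD5E7

0xD5E7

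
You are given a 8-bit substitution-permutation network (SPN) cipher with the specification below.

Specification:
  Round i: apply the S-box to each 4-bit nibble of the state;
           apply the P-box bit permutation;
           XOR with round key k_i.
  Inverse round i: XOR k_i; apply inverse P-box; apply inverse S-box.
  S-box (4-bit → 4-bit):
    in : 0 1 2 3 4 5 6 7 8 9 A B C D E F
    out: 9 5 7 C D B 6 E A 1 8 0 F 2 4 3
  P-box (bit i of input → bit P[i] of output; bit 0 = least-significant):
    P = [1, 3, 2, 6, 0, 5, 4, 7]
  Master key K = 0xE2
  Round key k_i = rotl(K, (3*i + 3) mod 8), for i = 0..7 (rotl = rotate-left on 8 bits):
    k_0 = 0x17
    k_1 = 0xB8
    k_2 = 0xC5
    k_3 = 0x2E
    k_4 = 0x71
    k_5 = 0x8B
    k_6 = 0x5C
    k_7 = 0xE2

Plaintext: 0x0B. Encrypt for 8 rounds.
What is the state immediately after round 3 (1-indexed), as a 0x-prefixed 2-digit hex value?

0x8F

s_0 = plaintext = 0x0B
s_1 = Round(s_0, k_0) = 0x96
s_2 = Round(s_1, k_1) = 0xB5
s_3 = Round(s_2, k_2) = 0x8F
s_4 = Round(s_3, k_3) = 0x84
s_5 = Round(s_4, k_4) = 0x97
s_6 = Round(s_5, k_5) = 0xC6
s_7 = Round(s_6, k_6) = 0xE1
s_8 = Round(s_7, k_7) = 0xF4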